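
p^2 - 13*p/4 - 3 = (p - 4)*(p + 3/4)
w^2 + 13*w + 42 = (w + 6)*(w + 7)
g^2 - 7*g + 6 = (g - 6)*(g - 1)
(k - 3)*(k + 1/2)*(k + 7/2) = k^3 + k^2 - 41*k/4 - 21/4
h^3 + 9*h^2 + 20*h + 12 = (h + 1)*(h + 2)*(h + 6)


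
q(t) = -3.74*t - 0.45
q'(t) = -3.74000000000000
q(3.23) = -12.53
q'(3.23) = -3.74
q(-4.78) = 17.43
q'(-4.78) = -3.74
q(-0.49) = 1.38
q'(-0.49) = -3.74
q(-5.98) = 21.92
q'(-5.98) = -3.74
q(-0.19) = 0.26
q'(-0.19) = -3.74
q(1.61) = -6.47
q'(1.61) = -3.74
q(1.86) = -7.41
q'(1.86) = -3.74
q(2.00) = -7.93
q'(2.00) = -3.74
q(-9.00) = 33.21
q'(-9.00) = -3.74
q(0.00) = -0.45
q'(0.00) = -3.74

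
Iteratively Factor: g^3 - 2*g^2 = (g - 2)*(g^2) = g*(g - 2)*(g)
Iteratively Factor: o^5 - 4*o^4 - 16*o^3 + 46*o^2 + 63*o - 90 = (o - 1)*(o^4 - 3*o^3 - 19*o^2 + 27*o + 90) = (o - 1)*(o + 3)*(o^3 - 6*o^2 - o + 30) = (o - 1)*(o + 2)*(o + 3)*(o^2 - 8*o + 15) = (o - 5)*(o - 1)*(o + 2)*(o + 3)*(o - 3)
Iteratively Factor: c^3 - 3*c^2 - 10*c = (c + 2)*(c^2 - 5*c) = (c - 5)*(c + 2)*(c)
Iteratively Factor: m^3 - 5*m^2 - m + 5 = (m + 1)*(m^2 - 6*m + 5) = (m - 1)*(m + 1)*(m - 5)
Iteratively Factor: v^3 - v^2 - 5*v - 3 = (v + 1)*(v^2 - 2*v - 3) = (v + 1)^2*(v - 3)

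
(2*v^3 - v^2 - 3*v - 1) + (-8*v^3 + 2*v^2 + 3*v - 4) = -6*v^3 + v^2 - 5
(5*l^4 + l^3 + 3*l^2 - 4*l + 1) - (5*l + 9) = 5*l^4 + l^3 + 3*l^2 - 9*l - 8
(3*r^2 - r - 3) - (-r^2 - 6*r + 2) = 4*r^2 + 5*r - 5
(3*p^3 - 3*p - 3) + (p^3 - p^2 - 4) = 4*p^3 - p^2 - 3*p - 7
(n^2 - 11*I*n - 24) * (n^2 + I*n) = n^4 - 10*I*n^3 - 13*n^2 - 24*I*n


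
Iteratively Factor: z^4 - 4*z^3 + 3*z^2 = (z)*(z^3 - 4*z^2 + 3*z) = z*(z - 1)*(z^2 - 3*z) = z*(z - 3)*(z - 1)*(z)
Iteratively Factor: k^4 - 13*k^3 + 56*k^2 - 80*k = (k - 5)*(k^3 - 8*k^2 + 16*k) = (k - 5)*(k - 4)*(k^2 - 4*k) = k*(k - 5)*(k - 4)*(k - 4)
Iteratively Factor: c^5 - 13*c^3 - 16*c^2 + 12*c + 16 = (c - 1)*(c^4 + c^3 - 12*c^2 - 28*c - 16) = (c - 4)*(c - 1)*(c^3 + 5*c^2 + 8*c + 4) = (c - 4)*(c - 1)*(c + 2)*(c^2 + 3*c + 2) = (c - 4)*(c - 1)*(c + 1)*(c + 2)*(c + 2)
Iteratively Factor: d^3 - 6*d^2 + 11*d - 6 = (d - 3)*(d^2 - 3*d + 2) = (d - 3)*(d - 1)*(d - 2)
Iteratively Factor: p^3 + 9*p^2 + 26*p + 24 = (p + 2)*(p^2 + 7*p + 12) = (p + 2)*(p + 4)*(p + 3)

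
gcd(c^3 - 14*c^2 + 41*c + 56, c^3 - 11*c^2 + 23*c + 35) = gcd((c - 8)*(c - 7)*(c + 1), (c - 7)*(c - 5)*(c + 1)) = c^2 - 6*c - 7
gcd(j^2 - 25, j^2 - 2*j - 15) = j - 5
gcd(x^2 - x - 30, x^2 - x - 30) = x^2 - x - 30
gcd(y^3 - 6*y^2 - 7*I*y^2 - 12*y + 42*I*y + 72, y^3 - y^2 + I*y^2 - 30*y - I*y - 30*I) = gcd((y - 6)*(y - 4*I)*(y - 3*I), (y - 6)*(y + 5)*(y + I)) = y - 6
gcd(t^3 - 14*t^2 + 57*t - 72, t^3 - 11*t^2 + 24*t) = t^2 - 11*t + 24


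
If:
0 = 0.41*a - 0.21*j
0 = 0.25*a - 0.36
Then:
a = 1.44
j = 2.81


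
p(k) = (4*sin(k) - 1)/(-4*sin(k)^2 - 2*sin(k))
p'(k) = (8*sin(k)*cos(k) + 2*cos(k))*(4*sin(k) - 1)/(-4*sin(k)^2 - 2*sin(k))^2 + 4*cos(k)/(-4*sin(k)^2 - 2*sin(k))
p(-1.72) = 2.56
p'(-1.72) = -0.86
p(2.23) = -0.53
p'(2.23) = -0.06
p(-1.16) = 3.05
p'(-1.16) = 3.21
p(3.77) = 16.22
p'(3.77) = -156.03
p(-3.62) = -0.48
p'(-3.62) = 0.65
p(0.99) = -0.52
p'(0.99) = 0.07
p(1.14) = -0.51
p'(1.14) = 0.06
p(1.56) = -0.50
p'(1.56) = 0.00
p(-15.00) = 9.21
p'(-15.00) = -49.55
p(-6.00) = -0.14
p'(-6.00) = -3.78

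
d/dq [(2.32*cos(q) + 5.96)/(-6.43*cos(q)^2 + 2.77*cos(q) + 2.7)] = (-14.9176*cos(q)^2 - 76.6456*cos(q) + 10.2452)*sin(q)/(41.3449*cos(q)^4 - 35.6222*cos(q)^3 - 27.0491*cos(q)^2 + 14.958*cos(q) + 7.29)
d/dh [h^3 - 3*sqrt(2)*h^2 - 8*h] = 3*h^2 - 6*sqrt(2)*h - 8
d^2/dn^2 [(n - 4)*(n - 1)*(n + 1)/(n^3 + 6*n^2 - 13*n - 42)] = 4*(-5*n^6 + 18*n^5 + 51*n^4 - 462*n^3 - 681*n^2 + 2052*n - 2413)/(n^9 + 18*n^8 + 69*n^7 - 378*n^6 - 2409*n^5 + 1782*n^4 + 22751*n^3 + 10458*n^2 - 68796*n - 74088)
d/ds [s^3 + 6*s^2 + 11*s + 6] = 3*s^2 + 12*s + 11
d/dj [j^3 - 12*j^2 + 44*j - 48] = 3*j^2 - 24*j + 44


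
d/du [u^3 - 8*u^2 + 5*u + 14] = 3*u^2 - 16*u + 5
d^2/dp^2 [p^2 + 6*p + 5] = 2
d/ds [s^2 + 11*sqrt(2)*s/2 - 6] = 2*s + 11*sqrt(2)/2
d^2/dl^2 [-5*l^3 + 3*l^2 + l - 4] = 6 - 30*l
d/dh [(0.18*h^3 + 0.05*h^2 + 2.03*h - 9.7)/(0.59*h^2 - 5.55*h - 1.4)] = (0.1062*h^4 - 1.998*h^3 - 2.2312*h^2 + 11.306*h - 56.677)/(0.3481*h^4 - 6.549*h^3 + 29.1505*h^2 + 15.54*h + 1.96)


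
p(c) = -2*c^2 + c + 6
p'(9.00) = -35.00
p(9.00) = -147.00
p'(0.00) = 1.00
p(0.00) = 6.00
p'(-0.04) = 1.16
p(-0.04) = 5.96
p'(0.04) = 0.84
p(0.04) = 6.04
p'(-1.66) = 7.64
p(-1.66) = -1.17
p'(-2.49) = 10.96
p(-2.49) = -8.89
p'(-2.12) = 9.48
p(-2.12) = -5.11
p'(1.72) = -5.88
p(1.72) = 1.80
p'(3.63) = -13.52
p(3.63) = -16.72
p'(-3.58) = 15.32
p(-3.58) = -23.21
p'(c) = 1 - 4*c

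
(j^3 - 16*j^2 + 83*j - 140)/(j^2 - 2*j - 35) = (j^2 - 9*j + 20)/(j + 5)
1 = 1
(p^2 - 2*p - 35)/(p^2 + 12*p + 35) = (p - 7)/(p + 7)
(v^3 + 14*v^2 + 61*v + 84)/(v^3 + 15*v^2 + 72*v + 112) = (v + 3)/(v + 4)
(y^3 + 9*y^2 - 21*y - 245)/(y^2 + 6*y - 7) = (y^2 + 2*y - 35)/(y - 1)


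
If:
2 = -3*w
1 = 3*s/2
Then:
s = 2/3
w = -2/3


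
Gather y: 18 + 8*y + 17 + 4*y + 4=12*y + 39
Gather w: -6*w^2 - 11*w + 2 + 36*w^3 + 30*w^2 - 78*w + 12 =36*w^3 + 24*w^2 - 89*w + 14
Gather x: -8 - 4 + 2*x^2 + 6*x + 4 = 2*x^2 + 6*x - 8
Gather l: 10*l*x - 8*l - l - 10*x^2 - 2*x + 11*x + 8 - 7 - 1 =l*(10*x - 9) - 10*x^2 + 9*x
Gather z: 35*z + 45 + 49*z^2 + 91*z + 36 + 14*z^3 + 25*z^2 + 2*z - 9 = 14*z^3 + 74*z^2 + 128*z + 72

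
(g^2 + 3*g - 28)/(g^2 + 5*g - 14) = (g - 4)/(g - 2)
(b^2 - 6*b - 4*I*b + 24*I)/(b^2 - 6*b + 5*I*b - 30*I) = (b - 4*I)/(b + 5*I)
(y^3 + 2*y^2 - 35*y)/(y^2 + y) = (y^2 + 2*y - 35)/(y + 1)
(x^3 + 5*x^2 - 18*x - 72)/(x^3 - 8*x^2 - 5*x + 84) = (x + 6)/(x - 7)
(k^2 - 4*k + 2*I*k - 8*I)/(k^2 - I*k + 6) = (k - 4)/(k - 3*I)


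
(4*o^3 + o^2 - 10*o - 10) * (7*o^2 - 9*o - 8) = 28*o^5 - 29*o^4 - 111*o^3 + 12*o^2 + 170*o + 80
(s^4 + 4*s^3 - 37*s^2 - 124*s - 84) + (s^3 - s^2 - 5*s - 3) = s^4 + 5*s^3 - 38*s^2 - 129*s - 87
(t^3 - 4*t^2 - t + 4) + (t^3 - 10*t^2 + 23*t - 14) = 2*t^3 - 14*t^2 + 22*t - 10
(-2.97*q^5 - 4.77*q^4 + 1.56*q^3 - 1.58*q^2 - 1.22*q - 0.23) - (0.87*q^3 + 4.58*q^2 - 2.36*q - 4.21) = -2.97*q^5 - 4.77*q^4 + 0.69*q^3 - 6.16*q^2 + 1.14*q + 3.98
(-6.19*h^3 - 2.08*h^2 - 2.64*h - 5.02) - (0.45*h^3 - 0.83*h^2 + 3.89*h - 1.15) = -6.64*h^3 - 1.25*h^2 - 6.53*h - 3.87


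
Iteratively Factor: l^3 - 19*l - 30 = (l + 3)*(l^2 - 3*l - 10) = (l + 2)*(l + 3)*(l - 5)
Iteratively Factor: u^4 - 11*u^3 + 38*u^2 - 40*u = (u - 2)*(u^3 - 9*u^2 + 20*u) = (u - 5)*(u - 2)*(u^2 - 4*u) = u*(u - 5)*(u - 2)*(u - 4)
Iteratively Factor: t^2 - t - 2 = (t + 1)*(t - 2)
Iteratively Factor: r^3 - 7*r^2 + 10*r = (r - 2)*(r^2 - 5*r) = (r - 5)*(r - 2)*(r)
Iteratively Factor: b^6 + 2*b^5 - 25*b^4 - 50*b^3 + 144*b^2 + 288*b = (b - 4)*(b^5 + 6*b^4 - b^3 - 54*b^2 - 72*b) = b*(b - 4)*(b^4 + 6*b^3 - b^2 - 54*b - 72) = b*(b - 4)*(b + 2)*(b^3 + 4*b^2 - 9*b - 36) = b*(b - 4)*(b + 2)*(b + 4)*(b^2 - 9) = b*(b - 4)*(b - 3)*(b + 2)*(b + 4)*(b + 3)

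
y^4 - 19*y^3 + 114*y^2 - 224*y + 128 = (y - 8)^2*(y - 2)*(y - 1)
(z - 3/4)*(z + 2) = z^2 + 5*z/4 - 3/2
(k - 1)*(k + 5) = k^2 + 4*k - 5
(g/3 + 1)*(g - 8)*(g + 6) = g^3/3 + g^2/3 - 18*g - 48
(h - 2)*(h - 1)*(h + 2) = h^3 - h^2 - 4*h + 4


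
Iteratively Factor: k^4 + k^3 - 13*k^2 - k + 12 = (k + 4)*(k^3 - 3*k^2 - k + 3) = (k + 1)*(k + 4)*(k^2 - 4*k + 3) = (k - 1)*(k + 1)*(k + 4)*(k - 3)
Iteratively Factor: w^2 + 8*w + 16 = (w + 4)*(w + 4)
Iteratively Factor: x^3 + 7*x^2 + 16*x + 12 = (x + 3)*(x^2 + 4*x + 4) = (x + 2)*(x + 3)*(x + 2)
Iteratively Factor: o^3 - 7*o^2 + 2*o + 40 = (o - 5)*(o^2 - 2*o - 8) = (o - 5)*(o + 2)*(o - 4)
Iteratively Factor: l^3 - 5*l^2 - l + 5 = (l + 1)*(l^2 - 6*l + 5) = (l - 5)*(l + 1)*(l - 1)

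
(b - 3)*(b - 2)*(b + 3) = b^3 - 2*b^2 - 9*b + 18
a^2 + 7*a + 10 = (a + 2)*(a + 5)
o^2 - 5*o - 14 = (o - 7)*(o + 2)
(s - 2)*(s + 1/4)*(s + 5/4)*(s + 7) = s^4 + 13*s^3/2 - 99*s^2/16 - 311*s/16 - 35/8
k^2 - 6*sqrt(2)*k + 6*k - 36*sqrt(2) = (k + 6)*(k - 6*sqrt(2))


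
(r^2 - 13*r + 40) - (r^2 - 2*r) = 40 - 11*r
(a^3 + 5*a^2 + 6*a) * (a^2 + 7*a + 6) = a^5 + 12*a^4 + 47*a^3 + 72*a^2 + 36*a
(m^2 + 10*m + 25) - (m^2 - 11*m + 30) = 21*m - 5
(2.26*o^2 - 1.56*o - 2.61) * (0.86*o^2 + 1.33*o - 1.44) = 1.9436*o^4 + 1.6642*o^3 - 7.5738*o^2 - 1.2249*o + 3.7584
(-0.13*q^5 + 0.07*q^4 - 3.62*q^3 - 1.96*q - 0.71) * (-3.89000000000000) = 0.5057*q^5 - 0.2723*q^4 + 14.0818*q^3 + 7.6244*q + 2.7619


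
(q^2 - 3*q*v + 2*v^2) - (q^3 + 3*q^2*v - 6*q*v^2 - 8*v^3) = -q^3 - 3*q^2*v + q^2 + 6*q*v^2 - 3*q*v + 8*v^3 + 2*v^2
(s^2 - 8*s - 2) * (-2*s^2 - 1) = -2*s^4 + 16*s^3 + 3*s^2 + 8*s + 2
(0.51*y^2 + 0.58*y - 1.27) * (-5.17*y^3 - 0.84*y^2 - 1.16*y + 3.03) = -2.6367*y^5 - 3.427*y^4 + 5.4871*y^3 + 1.9393*y^2 + 3.2306*y - 3.8481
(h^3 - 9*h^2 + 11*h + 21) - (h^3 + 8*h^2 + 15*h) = -17*h^2 - 4*h + 21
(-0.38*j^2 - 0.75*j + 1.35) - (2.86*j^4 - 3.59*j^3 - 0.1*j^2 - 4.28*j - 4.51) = -2.86*j^4 + 3.59*j^3 - 0.28*j^2 + 3.53*j + 5.86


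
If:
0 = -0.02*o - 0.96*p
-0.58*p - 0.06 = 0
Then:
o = 4.97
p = -0.10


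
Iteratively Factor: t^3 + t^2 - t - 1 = (t + 1)*(t^2 - 1) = (t - 1)*(t + 1)*(t + 1)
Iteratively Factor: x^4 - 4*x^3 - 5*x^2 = (x + 1)*(x^3 - 5*x^2) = (x - 5)*(x + 1)*(x^2) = x*(x - 5)*(x + 1)*(x)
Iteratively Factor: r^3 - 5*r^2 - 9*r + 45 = (r + 3)*(r^2 - 8*r + 15) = (r - 3)*(r + 3)*(r - 5)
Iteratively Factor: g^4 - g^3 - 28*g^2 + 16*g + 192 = (g - 4)*(g^3 + 3*g^2 - 16*g - 48) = (g - 4)*(g + 4)*(g^2 - g - 12) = (g - 4)*(g + 3)*(g + 4)*(g - 4)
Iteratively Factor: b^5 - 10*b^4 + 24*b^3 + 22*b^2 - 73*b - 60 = (b + 1)*(b^4 - 11*b^3 + 35*b^2 - 13*b - 60) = (b + 1)^2*(b^3 - 12*b^2 + 47*b - 60) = (b - 3)*(b + 1)^2*(b^2 - 9*b + 20) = (b - 4)*(b - 3)*(b + 1)^2*(b - 5)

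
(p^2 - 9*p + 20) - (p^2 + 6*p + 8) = 12 - 15*p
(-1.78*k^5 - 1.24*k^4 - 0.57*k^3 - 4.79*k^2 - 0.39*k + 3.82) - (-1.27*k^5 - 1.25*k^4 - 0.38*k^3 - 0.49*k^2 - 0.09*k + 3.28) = -0.51*k^5 + 0.01*k^4 - 0.19*k^3 - 4.3*k^2 - 0.3*k + 0.54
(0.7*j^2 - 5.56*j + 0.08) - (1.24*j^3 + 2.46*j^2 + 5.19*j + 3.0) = -1.24*j^3 - 1.76*j^2 - 10.75*j - 2.92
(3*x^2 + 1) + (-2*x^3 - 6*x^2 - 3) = -2*x^3 - 3*x^2 - 2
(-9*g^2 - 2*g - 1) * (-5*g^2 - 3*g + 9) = 45*g^4 + 37*g^3 - 70*g^2 - 15*g - 9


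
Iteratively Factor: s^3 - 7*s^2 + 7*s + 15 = (s - 5)*(s^2 - 2*s - 3) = (s - 5)*(s + 1)*(s - 3)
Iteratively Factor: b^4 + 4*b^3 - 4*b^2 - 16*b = (b + 2)*(b^3 + 2*b^2 - 8*b) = (b - 2)*(b + 2)*(b^2 + 4*b) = (b - 2)*(b + 2)*(b + 4)*(b)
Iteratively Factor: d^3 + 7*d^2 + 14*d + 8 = (d + 4)*(d^2 + 3*d + 2) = (d + 2)*(d + 4)*(d + 1)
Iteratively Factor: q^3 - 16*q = (q + 4)*(q^2 - 4*q) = (q - 4)*(q + 4)*(q)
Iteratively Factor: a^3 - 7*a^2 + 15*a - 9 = (a - 3)*(a^2 - 4*a + 3) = (a - 3)*(a - 1)*(a - 3)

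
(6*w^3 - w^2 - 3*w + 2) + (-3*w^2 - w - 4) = 6*w^3 - 4*w^2 - 4*w - 2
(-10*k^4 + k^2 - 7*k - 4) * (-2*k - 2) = 20*k^5 + 20*k^4 - 2*k^3 + 12*k^2 + 22*k + 8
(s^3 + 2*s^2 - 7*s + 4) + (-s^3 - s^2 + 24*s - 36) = s^2 + 17*s - 32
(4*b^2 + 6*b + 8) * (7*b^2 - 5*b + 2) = 28*b^4 + 22*b^3 + 34*b^2 - 28*b + 16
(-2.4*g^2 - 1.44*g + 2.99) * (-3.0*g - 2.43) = 7.2*g^3 + 10.152*g^2 - 5.4708*g - 7.2657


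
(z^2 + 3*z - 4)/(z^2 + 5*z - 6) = (z + 4)/(z + 6)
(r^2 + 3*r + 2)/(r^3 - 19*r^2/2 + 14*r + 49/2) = 2*(r + 2)/(2*r^2 - 21*r + 49)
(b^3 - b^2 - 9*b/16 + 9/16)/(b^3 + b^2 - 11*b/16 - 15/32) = 2*(4*b^2 - b - 3)/(8*b^2 + 14*b + 5)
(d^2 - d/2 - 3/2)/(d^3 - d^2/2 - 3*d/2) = 1/d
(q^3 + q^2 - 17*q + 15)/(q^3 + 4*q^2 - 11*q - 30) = (q - 1)/(q + 2)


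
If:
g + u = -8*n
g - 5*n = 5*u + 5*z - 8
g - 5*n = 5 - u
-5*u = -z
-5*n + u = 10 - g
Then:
No Solution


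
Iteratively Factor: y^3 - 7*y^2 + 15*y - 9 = (y - 1)*(y^2 - 6*y + 9) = (y - 3)*(y - 1)*(y - 3)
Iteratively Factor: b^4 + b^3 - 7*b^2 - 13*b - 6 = (b + 2)*(b^3 - b^2 - 5*b - 3) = (b + 1)*(b + 2)*(b^2 - 2*b - 3) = (b + 1)^2*(b + 2)*(b - 3)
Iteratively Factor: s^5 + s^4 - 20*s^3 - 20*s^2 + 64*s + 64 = (s + 2)*(s^4 - s^3 - 18*s^2 + 16*s + 32) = (s - 2)*(s + 2)*(s^3 + s^2 - 16*s - 16) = (s - 4)*(s - 2)*(s + 2)*(s^2 + 5*s + 4) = (s - 4)*(s - 2)*(s + 1)*(s + 2)*(s + 4)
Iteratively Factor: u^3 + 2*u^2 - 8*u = (u)*(u^2 + 2*u - 8) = u*(u - 2)*(u + 4)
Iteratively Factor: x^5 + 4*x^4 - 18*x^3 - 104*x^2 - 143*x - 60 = (x + 4)*(x^4 - 18*x^2 - 32*x - 15) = (x + 3)*(x + 4)*(x^3 - 3*x^2 - 9*x - 5) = (x - 5)*(x + 3)*(x + 4)*(x^2 + 2*x + 1) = (x - 5)*(x + 1)*(x + 3)*(x + 4)*(x + 1)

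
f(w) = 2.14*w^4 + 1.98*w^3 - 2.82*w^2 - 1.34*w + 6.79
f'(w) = 8.56*w^3 + 5.94*w^2 - 5.64*w - 1.34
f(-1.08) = 5.37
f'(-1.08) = 0.90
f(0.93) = 6.30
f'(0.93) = 5.44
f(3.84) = 537.48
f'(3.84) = 549.29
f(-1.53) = 6.87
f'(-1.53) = -9.46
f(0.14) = 6.55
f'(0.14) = -1.99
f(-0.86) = 5.77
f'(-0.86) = 2.46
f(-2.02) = 17.30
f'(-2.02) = -36.26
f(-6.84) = 3934.62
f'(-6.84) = -2424.17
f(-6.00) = 2259.07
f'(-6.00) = -1602.62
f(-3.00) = 105.31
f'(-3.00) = -162.08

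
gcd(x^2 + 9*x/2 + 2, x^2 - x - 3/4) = x + 1/2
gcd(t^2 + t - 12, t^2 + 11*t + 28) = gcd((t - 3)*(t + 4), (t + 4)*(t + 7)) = t + 4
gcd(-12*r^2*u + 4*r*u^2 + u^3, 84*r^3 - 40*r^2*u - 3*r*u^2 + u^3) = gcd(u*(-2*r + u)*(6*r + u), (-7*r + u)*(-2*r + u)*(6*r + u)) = 12*r^2 - 4*r*u - u^2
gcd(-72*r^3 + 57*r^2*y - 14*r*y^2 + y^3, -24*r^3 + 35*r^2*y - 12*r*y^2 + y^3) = 24*r^2 - 11*r*y + y^2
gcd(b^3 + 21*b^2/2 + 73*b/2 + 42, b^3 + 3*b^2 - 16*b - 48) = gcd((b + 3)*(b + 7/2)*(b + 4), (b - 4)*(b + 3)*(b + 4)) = b^2 + 7*b + 12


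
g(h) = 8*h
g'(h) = 8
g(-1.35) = -10.80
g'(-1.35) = 8.00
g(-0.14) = -1.12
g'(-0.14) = 8.00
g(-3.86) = -30.88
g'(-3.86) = 8.00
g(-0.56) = -4.48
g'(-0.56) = 8.00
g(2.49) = 19.92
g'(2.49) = 8.00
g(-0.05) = -0.40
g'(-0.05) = 8.00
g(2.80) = 22.40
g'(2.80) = 8.00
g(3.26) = 26.08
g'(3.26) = 8.00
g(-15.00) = -120.00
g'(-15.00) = 8.00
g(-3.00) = -24.00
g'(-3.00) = 8.00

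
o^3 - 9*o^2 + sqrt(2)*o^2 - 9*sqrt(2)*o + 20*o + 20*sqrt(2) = (o - 5)*(o - 4)*(o + sqrt(2))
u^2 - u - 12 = (u - 4)*(u + 3)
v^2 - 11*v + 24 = (v - 8)*(v - 3)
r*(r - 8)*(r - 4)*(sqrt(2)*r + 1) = sqrt(2)*r^4 - 12*sqrt(2)*r^3 + r^3 - 12*r^2 + 32*sqrt(2)*r^2 + 32*r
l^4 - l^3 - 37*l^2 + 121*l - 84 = (l - 4)*(l - 3)*(l - 1)*(l + 7)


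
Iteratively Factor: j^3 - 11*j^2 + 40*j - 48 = (j - 4)*(j^2 - 7*j + 12) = (j - 4)^2*(j - 3)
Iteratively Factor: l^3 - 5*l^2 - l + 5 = (l + 1)*(l^2 - 6*l + 5) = (l - 1)*(l + 1)*(l - 5)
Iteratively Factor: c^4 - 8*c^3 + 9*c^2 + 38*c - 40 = (c - 1)*(c^3 - 7*c^2 + 2*c + 40) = (c - 4)*(c - 1)*(c^2 - 3*c - 10) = (c - 4)*(c - 1)*(c + 2)*(c - 5)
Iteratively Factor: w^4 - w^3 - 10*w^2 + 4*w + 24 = (w + 2)*(w^3 - 3*w^2 - 4*w + 12) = (w - 2)*(w + 2)*(w^2 - w - 6) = (w - 2)*(w + 2)^2*(w - 3)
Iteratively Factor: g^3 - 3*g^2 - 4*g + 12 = (g + 2)*(g^2 - 5*g + 6) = (g - 3)*(g + 2)*(g - 2)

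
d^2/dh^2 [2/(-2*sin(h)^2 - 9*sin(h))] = 2*(16*sin(h) + 54 + 57/sin(h) - 108/sin(h)^2 - 162/sin(h)^3)/(2*sin(h) + 9)^3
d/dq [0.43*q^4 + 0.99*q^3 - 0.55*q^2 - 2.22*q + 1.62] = 1.72*q^3 + 2.97*q^2 - 1.1*q - 2.22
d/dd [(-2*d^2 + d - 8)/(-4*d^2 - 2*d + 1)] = (8*d^2 - 68*d - 15)/(16*d^4 + 16*d^3 - 4*d^2 - 4*d + 1)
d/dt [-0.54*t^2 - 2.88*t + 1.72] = -1.08*t - 2.88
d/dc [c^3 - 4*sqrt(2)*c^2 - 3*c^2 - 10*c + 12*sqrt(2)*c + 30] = 3*c^2 - 8*sqrt(2)*c - 6*c - 10 + 12*sqrt(2)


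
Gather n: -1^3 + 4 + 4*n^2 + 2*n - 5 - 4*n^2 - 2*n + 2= 0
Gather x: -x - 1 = -x - 1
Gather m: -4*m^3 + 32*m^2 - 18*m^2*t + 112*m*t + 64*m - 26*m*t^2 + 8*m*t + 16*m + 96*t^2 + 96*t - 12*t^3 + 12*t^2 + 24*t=-4*m^3 + m^2*(32 - 18*t) + m*(-26*t^2 + 120*t + 80) - 12*t^3 + 108*t^2 + 120*t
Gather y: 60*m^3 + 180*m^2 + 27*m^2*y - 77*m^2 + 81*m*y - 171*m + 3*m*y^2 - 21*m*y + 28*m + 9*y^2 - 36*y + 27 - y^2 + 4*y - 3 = 60*m^3 + 103*m^2 - 143*m + y^2*(3*m + 8) + y*(27*m^2 + 60*m - 32) + 24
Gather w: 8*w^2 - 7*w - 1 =8*w^2 - 7*w - 1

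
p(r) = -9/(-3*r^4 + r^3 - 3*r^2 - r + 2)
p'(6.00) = 0.00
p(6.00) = 0.00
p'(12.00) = 0.00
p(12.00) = 0.00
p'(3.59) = -0.02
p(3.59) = 0.02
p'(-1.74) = 0.51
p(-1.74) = 0.24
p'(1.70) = -0.68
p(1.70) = 0.32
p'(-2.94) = 0.04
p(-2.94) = 0.03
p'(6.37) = -0.00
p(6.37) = 0.00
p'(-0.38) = 6.38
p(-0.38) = -4.92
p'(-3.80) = 0.01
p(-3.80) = 0.01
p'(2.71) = -0.08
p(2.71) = 0.05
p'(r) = -9*(12*r^3 - 3*r^2 + 6*r + 1)/(-3*r^4 + r^3 - 3*r^2 - r + 2)^2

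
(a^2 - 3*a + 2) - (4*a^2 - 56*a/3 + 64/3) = -3*a^2 + 47*a/3 - 58/3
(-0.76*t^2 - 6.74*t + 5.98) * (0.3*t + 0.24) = -0.228*t^3 - 2.2044*t^2 + 0.1764*t + 1.4352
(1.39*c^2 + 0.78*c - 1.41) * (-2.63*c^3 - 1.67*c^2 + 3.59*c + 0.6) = -3.6557*c^5 - 4.3727*c^4 + 7.3958*c^3 + 5.9889*c^2 - 4.5939*c - 0.846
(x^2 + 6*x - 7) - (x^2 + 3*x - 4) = 3*x - 3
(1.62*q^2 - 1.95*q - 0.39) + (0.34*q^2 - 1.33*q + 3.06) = 1.96*q^2 - 3.28*q + 2.67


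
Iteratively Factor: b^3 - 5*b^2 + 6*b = (b)*(b^2 - 5*b + 6) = b*(b - 2)*(b - 3)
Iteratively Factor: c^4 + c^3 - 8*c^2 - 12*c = (c + 2)*(c^3 - c^2 - 6*c) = c*(c + 2)*(c^2 - c - 6) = c*(c - 3)*(c + 2)*(c + 2)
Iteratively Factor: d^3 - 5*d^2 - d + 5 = (d - 5)*(d^2 - 1) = (d - 5)*(d + 1)*(d - 1)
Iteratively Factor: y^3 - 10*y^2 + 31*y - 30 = (y - 5)*(y^2 - 5*y + 6) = (y - 5)*(y - 3)*(y - 2)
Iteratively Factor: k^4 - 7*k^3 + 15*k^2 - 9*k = (k - 3)*(k^3 - 4*k^2 + 3*k) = k*(k - 3)*(k^2 - 4*k + 3) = k*(k - 3)*(k - 1)*(k - 3)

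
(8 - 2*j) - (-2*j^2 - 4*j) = 2*j^2 + 2*j + 8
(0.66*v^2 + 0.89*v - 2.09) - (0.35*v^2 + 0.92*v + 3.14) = 0.31*v^2 - 0.03*v - 5.23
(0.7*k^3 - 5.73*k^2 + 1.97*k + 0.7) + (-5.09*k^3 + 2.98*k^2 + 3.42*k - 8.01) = -4.39*k^3 - 2.75*k^2 + 5.39*k - 7.31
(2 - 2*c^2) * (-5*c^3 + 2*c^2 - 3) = 10*c^5 - 4*c^4 - 10*c^3 + 10*c^2 - 6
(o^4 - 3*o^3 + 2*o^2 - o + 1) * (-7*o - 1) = -7*o^5 + 20*o^4 - 11*o^3 + 5*o^2 - 6*o - 1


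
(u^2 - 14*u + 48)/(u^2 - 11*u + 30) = (u - 8)/(u - 5)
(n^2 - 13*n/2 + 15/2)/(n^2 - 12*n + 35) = (n - 3/2)/(n - 7)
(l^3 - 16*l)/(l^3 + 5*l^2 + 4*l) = (l - 4)/(l + 1)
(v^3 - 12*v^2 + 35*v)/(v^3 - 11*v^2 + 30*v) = (v - 7)/(v - 6)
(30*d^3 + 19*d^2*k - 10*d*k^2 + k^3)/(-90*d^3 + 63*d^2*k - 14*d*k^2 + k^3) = (-d - k)/(3*d - k)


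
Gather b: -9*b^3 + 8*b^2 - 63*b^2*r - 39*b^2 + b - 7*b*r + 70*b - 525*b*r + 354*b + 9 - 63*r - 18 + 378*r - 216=-9*b^3 + b^2*(-63*r - 31) + b*(425 - 532*r) + 315*r - 225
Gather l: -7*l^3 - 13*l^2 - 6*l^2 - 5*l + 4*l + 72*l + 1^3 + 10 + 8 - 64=-7*l^3 - 19*l^2 + 71*l - 45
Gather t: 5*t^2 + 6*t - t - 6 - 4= 5*t^2 + 5*t - 10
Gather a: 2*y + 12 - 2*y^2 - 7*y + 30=-2*y^2 - 5*y + 42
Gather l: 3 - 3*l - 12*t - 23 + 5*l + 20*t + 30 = 2*l + 8*t + 10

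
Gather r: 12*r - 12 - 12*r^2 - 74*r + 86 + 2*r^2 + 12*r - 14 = -10*r^2 - 50*r + 60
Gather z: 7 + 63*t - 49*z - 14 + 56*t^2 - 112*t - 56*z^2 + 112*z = 56*t^2 - 49*t - 56*z^2 + 63*z - 7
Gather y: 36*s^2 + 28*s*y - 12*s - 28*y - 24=36*s^2 - 12*s + y*(28*s - 28) - 24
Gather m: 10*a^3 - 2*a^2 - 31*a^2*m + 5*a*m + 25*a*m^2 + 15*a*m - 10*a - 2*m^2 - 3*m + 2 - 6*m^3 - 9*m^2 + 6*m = 10*a^3 - 2*a^2 - 10*a - 6*m^3 + m^2*(25*a - 11) + m*(-31*a^2 + 20*a + 3) + 2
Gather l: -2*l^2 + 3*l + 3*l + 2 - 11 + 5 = -2*l^2 + 6*l - 4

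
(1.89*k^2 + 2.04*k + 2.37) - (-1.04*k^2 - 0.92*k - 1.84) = 2.93*k^2 + 2.96*k + 4.21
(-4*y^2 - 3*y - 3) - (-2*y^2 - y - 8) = -2*y^2 - 2*y + 5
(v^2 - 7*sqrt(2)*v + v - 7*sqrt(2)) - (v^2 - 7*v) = -7*sqrt(2)*v + 8*v - 7*sqrt(2)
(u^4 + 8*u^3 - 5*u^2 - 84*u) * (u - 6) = u^5 + 2*u^4 - 53*u^3 - 54*u^2 + 504*u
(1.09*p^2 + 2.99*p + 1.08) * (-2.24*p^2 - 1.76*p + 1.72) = -2.4416*p^4 - 8.616*p^3 - 5.8068*p^2 + 3.242*p + 1.8576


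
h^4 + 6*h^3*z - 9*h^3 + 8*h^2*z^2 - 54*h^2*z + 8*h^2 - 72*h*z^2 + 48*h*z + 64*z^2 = (h - 8)*(h - 1)*(h + 2*z)*(h + 4*z)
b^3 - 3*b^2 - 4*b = b*(b - 4)*(b + 1)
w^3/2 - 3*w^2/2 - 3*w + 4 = (w/2 + 1)*(w - 4)*(w - 1)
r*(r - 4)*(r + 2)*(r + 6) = r^4 + 4*r^3 - 20*r^2 - 48*r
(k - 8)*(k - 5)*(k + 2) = k^3 - 11*k^2 + 14*k + 80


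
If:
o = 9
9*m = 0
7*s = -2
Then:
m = 0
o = 9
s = -2/7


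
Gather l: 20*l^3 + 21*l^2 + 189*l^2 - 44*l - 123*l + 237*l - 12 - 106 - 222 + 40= 20*l^3 + 210*l^2 + 70*l - 300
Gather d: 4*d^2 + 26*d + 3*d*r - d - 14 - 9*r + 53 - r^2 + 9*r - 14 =4*d^2 + d*(3*r + 25) - r^2 + 25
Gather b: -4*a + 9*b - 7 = -4*a + 9*b - 7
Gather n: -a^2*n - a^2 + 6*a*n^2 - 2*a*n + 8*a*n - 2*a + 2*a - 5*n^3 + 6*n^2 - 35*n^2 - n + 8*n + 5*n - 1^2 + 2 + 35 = -a^2 - 5*n^3 + n^2*(6*a - 29) + n*(-a^2 + 6*a + 12) + 36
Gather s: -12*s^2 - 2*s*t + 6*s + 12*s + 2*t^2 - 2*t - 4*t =-12*s^2 + s*(18 - 2*t) + 2*t^2 - 6*t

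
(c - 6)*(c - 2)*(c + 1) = c^3 - 7*c^2 + 4*c + 12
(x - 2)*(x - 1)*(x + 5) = x^3 + 2*x^2 - 13*x + 10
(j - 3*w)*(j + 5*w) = j^2 + 2*j*w - 15*w^2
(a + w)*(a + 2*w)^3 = a^4 + 7*a^3*w + 18*a^2*w^2 + 20*a*w^3 + 8*w^4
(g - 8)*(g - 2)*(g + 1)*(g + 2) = g^4 - 7*g^3 - 12*g^2 + 28*g + 32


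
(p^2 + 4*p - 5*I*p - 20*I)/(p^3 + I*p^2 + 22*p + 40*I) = (p + 4)/(p^2 + 6*I*p - 8)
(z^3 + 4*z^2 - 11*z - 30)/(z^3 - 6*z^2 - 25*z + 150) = (z^2 - z - 6)/(z^2 - 11*z + 30)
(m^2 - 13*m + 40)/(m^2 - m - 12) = (-m^2 + 13*m - 40)/(-m^2 + m + 12)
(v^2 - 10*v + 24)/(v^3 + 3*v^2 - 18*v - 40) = (v - 6)/(v^2 + 7*v + 10)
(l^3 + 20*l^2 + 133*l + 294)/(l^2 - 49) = (l^2 + 13*l + 42)/(l - 7)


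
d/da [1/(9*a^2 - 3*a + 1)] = 3*(1 - 6*a)/(9*a^2 - 3*a + 1)^2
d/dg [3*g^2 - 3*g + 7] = 6*g - 3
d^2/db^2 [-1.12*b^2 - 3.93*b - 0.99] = -2.24000000000000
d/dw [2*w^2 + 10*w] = 4*w + 10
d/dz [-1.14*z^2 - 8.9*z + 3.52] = -2.28*z - 8.9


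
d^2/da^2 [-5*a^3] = -30*a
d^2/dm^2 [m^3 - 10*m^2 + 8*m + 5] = 6*m - 20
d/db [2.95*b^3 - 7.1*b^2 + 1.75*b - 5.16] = 8.85*b^2 - 14.2*b + 1.75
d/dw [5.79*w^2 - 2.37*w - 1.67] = 11.58*w - 2.37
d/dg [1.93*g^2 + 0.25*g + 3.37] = 3.86*g + 0.25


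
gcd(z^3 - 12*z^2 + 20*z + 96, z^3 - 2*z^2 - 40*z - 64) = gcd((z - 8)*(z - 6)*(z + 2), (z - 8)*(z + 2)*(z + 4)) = z^2 - 6*z - 16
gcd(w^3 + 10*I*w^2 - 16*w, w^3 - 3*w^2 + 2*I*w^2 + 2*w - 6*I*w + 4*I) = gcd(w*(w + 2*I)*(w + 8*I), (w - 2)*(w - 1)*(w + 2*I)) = w + 2*I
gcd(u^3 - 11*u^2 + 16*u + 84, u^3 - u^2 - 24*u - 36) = u^2 - 4*u - 12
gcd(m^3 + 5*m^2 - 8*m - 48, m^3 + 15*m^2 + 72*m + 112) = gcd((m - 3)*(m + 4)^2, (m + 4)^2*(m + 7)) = m^2 + 8*m + 16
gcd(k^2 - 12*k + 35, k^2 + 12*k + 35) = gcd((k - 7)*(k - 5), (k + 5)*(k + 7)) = 1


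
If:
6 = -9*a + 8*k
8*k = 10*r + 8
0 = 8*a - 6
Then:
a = 3/4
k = 51/32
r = 19/40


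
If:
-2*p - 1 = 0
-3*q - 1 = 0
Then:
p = -1/2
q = -1/3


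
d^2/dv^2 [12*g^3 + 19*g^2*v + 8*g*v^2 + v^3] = 16*g + 6*v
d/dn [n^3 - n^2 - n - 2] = 3*n^2 - 2*n - 1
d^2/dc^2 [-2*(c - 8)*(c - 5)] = -4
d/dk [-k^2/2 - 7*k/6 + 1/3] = -k - 7/6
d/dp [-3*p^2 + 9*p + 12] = 9 - 6*p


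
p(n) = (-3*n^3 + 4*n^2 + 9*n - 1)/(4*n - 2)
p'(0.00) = -3.50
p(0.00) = 0.50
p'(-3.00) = 5.04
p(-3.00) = -6.36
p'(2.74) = -3.69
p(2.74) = -0.90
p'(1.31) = -2.91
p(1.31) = 3.37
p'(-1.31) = 2.28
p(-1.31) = -0.11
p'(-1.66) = 2.89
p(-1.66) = -1.02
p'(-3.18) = 5.32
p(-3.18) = -7.29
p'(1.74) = -2.66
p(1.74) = 2.21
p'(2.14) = -2.97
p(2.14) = 1.09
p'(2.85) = -3.84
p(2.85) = -1.31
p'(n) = (-9*n^2 + 8*n + 9)/(4*n - 2) - 4*(-3*n^3 + 4*n^2 + 9*n - 1)/(4*n - 2)^2 = (-12*n^3 + 17*n^2 - 8*n - 7)/(2*(4*n^2 - 4*n + 1))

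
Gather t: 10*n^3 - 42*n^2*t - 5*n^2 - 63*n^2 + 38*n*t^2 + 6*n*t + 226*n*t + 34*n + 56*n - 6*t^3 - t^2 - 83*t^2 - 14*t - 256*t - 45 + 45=10*n^3 - 68*n^2 + 90*n - 6*t^3 + t^2*(38*n - 84) + t*(-42*n^2 + 232*n - 270)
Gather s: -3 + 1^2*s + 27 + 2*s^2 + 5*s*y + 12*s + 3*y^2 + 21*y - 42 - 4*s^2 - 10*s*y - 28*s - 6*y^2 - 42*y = -2*s^2 + s*(-5*y - 15) - 3*y^2 - 21*y - 18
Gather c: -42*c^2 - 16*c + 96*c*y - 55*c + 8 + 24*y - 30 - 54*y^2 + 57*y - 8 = -42*c^2 + c*(96*y - 71) - 54*y^2 + 81*y - 30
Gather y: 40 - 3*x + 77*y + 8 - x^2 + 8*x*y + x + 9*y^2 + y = -x^2 - 2*x + 9*y^2 + y*(8*x + 78) + 48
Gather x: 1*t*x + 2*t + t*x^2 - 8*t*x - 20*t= t*x^2 - 7*t*x - 18*t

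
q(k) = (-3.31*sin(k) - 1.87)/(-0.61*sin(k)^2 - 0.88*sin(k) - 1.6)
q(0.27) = 1.47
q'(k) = (1.22*sin(k)*cos(k) + 0.88*cos(k))*(-3.31*sin(k) - 1.87)/(-0.61*sin(k)^2 - 0.88*sin(k) - 1.6)^2 - 3.31*cos(k)/(-0.61*sin(k)^2 - 0.88*sin(k) - 1.6)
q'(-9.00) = -2.15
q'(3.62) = -2.16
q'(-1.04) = 1.24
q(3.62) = 0.26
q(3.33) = 0.86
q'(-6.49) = 1.89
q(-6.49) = 0.82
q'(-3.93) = -0.11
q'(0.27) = 0.79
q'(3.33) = -1.86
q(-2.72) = 0.38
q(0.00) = 1.17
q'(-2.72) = -2.15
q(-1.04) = -0.76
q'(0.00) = 1.43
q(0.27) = 1.47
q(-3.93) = 1.67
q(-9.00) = 0.38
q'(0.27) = 0.79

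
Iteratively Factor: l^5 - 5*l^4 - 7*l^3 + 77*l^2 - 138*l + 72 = (l - 1)*(l^4 - 4*l^3 - 11*l^2 + 66*l - 72) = (l - 3)*(l - 1)*(l^3 - l^2 - 14*l + 24) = (l - 3)*(l - 1)*(l + 4)*(l^2 - 5*l + 6) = (l - 3)*(l - 2)*(l - 1)*(l + 4)*(l - 3)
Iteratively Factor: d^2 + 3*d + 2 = (d + 1)*(d + 2)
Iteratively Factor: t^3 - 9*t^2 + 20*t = (t - 4)*(t^2 - 5*t) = (t - 5)*(t - 4)*(t)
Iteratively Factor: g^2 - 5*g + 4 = (g - 1)*(g - 4)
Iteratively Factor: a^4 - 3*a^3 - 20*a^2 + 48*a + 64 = (a + 1)*(a^3 - 4*a^2 - 16*a + 64) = (a + 1)*(a + 4)*(a^2 - 8*a + 16) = (a - 4)*(a + 1)*(a + 4)*(a - 4)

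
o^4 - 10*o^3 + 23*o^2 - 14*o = o*(o - 7)*(o - 2)*(o - 1)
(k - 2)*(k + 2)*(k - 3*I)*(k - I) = k^4 - 4*I*k^3 - 7*k^2 + 16*I*k + 12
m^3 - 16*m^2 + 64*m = m*(m - 8)^2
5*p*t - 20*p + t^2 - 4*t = (5*p + t)*(t - 4)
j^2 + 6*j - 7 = (j - 1)*(j + 7)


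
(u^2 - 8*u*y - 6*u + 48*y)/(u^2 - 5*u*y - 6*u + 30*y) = (-u + 8*y)/(-u + 5*y)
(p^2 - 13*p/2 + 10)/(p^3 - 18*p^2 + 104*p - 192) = (p - 5/2)/(p^2 - 14*p + 48)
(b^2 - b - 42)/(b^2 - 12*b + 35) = (b + 6)/(b - 5)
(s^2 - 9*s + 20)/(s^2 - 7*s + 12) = (s - 5)/(s - 3)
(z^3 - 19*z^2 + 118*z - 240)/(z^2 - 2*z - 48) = (z^2 - 11*z + 30)/(z + 6)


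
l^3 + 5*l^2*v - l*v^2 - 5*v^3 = (l - v)*(l + v)*(l + 5*v)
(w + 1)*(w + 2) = w^2 + 3*w + 2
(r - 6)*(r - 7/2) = r^2 - 19*r/2 + 21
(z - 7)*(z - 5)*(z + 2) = z^3 - 10*z^2 + 11*z + 70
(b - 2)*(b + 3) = b^2 + b - 6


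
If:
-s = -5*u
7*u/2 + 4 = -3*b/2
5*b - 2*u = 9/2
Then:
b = 31/82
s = -535/82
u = -107/82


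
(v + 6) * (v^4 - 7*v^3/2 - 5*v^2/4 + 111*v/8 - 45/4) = v^5 + 5*v^4/2 - 89*v^3/4 + 51*v^2/8 + 72*v - 135/2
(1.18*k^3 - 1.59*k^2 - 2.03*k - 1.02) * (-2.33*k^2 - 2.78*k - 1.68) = -2.7494*k^5 + 0.424300000000001*k^4 + 7.1677*k^3 + 10.6912*k^2 + 6.246*k + 1.7136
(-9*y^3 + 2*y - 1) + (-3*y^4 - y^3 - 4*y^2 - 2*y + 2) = -3*y^4 - 10*y^3 - 4*y^2 + 1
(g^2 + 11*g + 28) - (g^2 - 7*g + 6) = 18*g + 22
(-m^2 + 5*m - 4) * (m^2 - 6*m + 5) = -m^4 + 11*m^3 - 39*m^2 + 49*m - 20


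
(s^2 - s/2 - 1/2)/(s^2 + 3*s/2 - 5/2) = (2*s + 1)/(2*s + 5)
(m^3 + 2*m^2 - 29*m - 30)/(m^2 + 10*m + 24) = (m^2 - 4*m - 5)/(m + 4)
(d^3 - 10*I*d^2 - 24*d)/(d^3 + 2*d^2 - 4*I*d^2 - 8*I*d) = (d - 6*I)/(d + 2)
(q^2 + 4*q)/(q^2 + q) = (q + 4)/(q + 1)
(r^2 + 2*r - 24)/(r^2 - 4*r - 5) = (-r^2 - 2*r + 24)/(-r^2 + 4*r + 5)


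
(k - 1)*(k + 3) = k^2 + 2*k - 3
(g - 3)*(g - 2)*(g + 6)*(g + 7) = g^4 + 8*g^3 - 17*g^2 - 132*g + 252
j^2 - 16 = (j - 4)*(j + 4)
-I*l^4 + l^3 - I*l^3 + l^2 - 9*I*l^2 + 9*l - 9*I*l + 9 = (l - 3*I)*(l + I)*(l + 3*I)*(-I*l - I)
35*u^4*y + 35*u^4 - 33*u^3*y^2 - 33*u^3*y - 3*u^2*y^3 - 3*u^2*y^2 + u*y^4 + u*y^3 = (-7*u + y)*(-u + y)*(5*u + y)*(u*y + u)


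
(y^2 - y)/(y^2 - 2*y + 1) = y/(y - 1)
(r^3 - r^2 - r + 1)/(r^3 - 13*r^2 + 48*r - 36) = (r^2 - 1)/(r^2 - 12*r + 36)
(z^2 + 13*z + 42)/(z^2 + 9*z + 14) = (z + 6)/(z + 2)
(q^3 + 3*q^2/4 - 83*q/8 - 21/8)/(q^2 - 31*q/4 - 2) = (2*q^2 + q - 21)/(2*(q - 8))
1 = 1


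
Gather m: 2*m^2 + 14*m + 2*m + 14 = 2*m^2 + 16*m + 14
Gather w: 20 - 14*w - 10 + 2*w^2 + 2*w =2*w^2 - 12*w + 10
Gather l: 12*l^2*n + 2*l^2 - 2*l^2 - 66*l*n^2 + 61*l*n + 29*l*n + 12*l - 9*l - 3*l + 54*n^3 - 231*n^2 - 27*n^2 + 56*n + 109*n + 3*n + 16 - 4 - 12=12*l^2*n + l*(-66*n^2 + 90*n) + 54*n^3 - 258*n^2 + 168*n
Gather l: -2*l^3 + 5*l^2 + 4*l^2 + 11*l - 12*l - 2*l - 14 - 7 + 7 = -2*l^3 + 9*l^2 - 3*l - 14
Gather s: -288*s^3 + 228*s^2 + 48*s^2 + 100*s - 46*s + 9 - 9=-288*s^3 + 276*s^2 + 54*s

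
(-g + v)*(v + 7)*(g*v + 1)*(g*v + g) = -g^3*v^3 - 8*g^3*v^2 - 7*g^3*v + g^2*v^4 + 8*g^2*v^3 + 6*g^2*v^2 - 8*g^2*v - 7*g^2 + g*v^3 + 8*g*v^2 + 7*g*v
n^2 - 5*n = n*(n - 5)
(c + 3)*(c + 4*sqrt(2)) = c^2 + 3*c + 4*sqrt(2)*c + 12*sqrt(2)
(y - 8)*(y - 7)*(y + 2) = y^3 - 13*y^2 + 26*y + 112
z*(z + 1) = z^2 + z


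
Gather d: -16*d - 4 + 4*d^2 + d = 4*d^2 - 15*d - 4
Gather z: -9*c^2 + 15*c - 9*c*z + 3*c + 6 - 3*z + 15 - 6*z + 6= -9*c^2 + 18*c + z*(-9*c - 9) + 27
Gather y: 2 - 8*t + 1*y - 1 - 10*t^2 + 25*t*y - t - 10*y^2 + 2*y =-10*t^2 - 9*t - 10*y^2 + y*(25*t + 3) + 1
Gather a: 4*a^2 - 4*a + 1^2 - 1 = 4*a^2 - 4*a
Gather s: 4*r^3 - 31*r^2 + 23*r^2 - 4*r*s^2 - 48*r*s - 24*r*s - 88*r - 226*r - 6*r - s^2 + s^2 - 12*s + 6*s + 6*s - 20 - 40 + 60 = 4*r^3 - 8*r^2 - 4*r*s^2 - 72*r*s - 320*r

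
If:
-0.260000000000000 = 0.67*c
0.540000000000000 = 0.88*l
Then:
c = -0.39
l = 0.61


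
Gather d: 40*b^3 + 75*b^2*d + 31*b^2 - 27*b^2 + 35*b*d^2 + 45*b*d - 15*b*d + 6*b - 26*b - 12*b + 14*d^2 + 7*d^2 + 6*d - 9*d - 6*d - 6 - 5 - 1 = 40*b^3 + 4*b^2 - 32*b + d^2*(35*b + 21) + d*(75*b^2 + 30*b - 9) - 12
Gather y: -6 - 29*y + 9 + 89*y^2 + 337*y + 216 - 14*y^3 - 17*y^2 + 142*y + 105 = -14*y^3 + 72*y^2 + 450*y + 324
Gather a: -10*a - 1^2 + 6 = 5 - 10*a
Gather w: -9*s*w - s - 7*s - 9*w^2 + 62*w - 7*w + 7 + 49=-8*s - 9*w^2 + w*(55 - 9*s) + 56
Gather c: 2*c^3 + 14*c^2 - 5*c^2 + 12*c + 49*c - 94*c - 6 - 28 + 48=2*c^3 + 9*c^2 - 33*c + 14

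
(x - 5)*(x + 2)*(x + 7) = x^3 + 4*x^2 - 31*x - 70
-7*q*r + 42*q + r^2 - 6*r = (-7*q + r)*(r - 6)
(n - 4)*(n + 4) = n^2 - 16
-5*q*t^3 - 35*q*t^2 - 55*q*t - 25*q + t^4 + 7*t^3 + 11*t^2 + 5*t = (-5*q + t)*(t + 1)^2*(t + 5)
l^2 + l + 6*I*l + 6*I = (l + 1)*(l + 6*I)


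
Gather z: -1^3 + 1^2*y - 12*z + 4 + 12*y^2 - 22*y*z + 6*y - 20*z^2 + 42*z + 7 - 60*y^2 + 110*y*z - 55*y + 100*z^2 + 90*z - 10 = -48*y^2 - 48*y + 80*z^2 + z*(88*y + 120)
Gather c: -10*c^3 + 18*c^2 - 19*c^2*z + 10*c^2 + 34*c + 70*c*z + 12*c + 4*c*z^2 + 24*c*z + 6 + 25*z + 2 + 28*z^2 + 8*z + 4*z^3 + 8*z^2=-10*c^3 + c^2*(28 - 19*z) + c*(4*z^2 + 94*z + 46) + 4*z^3 + 36*z^2 + 33*z + 8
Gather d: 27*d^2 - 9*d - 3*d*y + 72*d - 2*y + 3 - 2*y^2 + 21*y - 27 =27*d^2 + d*(63 - 3*y) - 2*y^2 + 19*y - 24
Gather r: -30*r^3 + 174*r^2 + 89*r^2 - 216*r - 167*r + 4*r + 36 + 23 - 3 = -30*r^3 + 263*r^2 - 379*r + 56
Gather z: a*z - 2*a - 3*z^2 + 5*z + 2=-2*a - 3*z^2 + z*(a + 5) + 2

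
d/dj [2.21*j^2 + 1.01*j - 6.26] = 4.42*j + 1.01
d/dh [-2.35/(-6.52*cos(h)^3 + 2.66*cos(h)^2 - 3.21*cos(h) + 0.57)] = (45.966*cos(h)^2 - 12.502*cos(h) + 7.5435)*sin(h)/(6.52*cos(h)^3 - 2.66*cos(h)^2 + 3.21*cos(h) - 0.57)^2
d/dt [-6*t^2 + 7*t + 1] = 7 - 12*t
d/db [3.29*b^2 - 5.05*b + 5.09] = 6.58*b - 5.05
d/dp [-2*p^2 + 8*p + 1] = 8 - 4*p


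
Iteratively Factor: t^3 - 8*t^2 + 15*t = (t - 3)*(t^2 - 5*t) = (t - 5)*(t - 3)*(t)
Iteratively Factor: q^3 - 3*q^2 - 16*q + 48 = (q - 4)*(q^2 + q - 12) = (q - 4)*(q - 3)*(q + 4)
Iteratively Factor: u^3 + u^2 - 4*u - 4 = (u + 2)*(u^2 - u - 2) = (u + 1)*(u + 2)*(u - 2)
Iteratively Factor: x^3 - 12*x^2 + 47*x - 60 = (x - 3)*(x^2 - 9*x + 20) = (x - 4)*(x - 3)*(x - 5)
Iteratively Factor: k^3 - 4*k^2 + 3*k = (k - 3)*(k^2 - k) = (k - 3)*(k - 1)*(k)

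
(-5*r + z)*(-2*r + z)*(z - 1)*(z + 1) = 10*r^2*z^2 - 10*r^2 - 7*r*z^3 + 7*r*z + z^4 - z^2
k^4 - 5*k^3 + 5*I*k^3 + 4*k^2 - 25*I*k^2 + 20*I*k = k*(k - 4)*(k - 1)*(k + 5*I)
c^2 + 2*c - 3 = (c - 1)*(c + 3)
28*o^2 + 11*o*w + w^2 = (4*o + w)*(7*o + w)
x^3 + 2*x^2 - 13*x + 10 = (x - 2)*(x - 1)*(x + 5)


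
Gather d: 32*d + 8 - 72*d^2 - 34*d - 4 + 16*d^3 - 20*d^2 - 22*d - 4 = 16*d^3 - 92*d^2 - 24*d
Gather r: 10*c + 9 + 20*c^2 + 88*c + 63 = 20*c^2 + 98*c + 72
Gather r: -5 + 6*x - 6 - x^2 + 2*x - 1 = -x^2 + 8*x - 12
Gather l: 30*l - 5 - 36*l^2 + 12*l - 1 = -36*l^2 + 42*l - 6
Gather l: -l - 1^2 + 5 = 4 - l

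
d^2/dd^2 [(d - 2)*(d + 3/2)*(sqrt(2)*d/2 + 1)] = 3*sqrt(2)*d - sqrt(2)/2 + 2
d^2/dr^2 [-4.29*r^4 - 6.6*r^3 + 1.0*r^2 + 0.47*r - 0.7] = -51.48*r^2 - 39.6*r + 2.0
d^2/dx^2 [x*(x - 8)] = 2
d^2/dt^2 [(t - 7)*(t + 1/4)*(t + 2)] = 6*t - 19/2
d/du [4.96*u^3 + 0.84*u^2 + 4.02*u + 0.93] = 14.88*u^2 + 1.68*u + 4.02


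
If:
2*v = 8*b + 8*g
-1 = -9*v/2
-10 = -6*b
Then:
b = 5/3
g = -29/18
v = 2/9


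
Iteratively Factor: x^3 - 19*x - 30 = (x + 2)*(x^2 - 2*x - 15) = (x + 2)*(x + 3)*(x - 5)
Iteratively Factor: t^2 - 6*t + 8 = (t - 2)*(t - 4)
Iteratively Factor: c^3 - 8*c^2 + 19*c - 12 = (c - 4)*(c^2 - 4*c + 3) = (c - 4)*(c - 3)*(c - 1)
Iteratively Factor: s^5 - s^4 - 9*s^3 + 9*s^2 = (s)*(s^4 - s^3 - 9*s^2 + 9*s) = s^2*(s^3 - s^2 - 9*s + 9) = s^2*(s - 1)*(s^2 - 9) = s^2*(s - 3)*(s - 1)*(s + 3)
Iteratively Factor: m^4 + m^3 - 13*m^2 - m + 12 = (m + 4)*(m^3 - 3*m^2 - m + 3) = (m + 1)*(m + 4)*(m^2 - 4*m + 3) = (m - 1)*(m + 1)*(m + 4)*(m - 3)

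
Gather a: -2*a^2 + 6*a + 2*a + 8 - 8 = -2*a^2 + 8*a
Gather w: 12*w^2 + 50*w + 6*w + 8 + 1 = 12*w^2 + 56*w + 9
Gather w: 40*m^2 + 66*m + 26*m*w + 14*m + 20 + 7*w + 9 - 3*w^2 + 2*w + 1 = 40*m^2 + 80*m - 3*w^2 + w*(26*m + 9) + 30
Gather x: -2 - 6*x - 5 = -6*x - 7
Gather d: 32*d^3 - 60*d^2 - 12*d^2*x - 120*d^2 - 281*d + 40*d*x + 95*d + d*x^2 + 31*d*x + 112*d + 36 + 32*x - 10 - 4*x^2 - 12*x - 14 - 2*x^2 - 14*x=32*d^3 + d^2*(-12*x - 180) + d*(x^2 + 71*x - 74) - 6*x^2 + 6*x + 12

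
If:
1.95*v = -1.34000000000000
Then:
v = -0.69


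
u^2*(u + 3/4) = u^3 + 3*u^2/4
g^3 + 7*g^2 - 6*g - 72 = (g - 3)*(g + 4)*(g + 6)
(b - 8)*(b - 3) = b^2 - 11*b + 24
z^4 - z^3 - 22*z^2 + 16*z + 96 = (z - 4)*(z - 3)*(z + 2)*(z + 4)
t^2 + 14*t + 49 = (t + 7)^2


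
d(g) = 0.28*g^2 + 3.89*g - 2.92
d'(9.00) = 8.93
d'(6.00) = 7.25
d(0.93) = 0.94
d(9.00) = 54.77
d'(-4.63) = 1.30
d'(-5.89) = 0.59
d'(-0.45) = 3.64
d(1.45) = 3.31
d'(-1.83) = 2.87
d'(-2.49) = 2.50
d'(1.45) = 4.70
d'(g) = 0.56*g + 3.89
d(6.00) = 30.50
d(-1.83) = -9.10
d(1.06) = 1.52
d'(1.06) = 4.48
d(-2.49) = -10.87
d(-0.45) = -4.61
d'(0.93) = 4.41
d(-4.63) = -14.93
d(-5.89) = -16.12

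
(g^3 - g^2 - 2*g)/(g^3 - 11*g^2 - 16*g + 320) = g*(g^2 - g - 2)/(g^3 - 11*g^2 - 16*g + 320)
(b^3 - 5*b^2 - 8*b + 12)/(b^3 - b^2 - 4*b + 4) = (b - 6)/(b - 2)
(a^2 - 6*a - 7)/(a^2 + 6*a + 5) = (a - 7)/(a + 5)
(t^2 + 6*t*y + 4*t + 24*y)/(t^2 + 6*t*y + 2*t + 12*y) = (t + 4)/(t + 2)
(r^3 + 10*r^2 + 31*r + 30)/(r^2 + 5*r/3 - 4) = 3*(r^2 + 7*r + 10)/(3*r - 4)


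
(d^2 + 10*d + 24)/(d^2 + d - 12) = (d + 6)/(d - 3)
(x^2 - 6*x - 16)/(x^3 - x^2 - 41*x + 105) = (x^2 - 6*x - 16)/(x^3 - x^2 - 41*x + 105)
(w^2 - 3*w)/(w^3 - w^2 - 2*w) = (3 - w)/(-w^2 + w + 2)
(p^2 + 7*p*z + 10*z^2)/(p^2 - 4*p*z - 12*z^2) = (-p - 5*z)/(-p + 6*z)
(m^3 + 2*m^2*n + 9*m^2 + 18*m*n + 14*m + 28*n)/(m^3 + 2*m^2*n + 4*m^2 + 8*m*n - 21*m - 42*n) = (m + 2)/(m - 3)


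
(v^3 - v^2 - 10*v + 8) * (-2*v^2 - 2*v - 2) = -2*v^5 + 20*v^3 + 6*v^2 + 4*v - 16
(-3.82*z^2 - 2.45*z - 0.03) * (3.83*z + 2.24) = -14.6306*z^3 - 17.9403*z^2 - 5.6029*z - 0.0672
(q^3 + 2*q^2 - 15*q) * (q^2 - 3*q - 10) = q^5 - q^4 - 31*q^3 + 25*q^2 + 150*q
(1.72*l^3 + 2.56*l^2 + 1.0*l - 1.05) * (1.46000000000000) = 2.5112*l^3 + 3.7376*l^2 + 1.46*l - 1.533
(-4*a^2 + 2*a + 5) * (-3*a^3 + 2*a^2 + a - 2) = 12*a^5 - 14*a^4 - 15*a^3 + 20*a^2 + a - 10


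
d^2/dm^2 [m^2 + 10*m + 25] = 2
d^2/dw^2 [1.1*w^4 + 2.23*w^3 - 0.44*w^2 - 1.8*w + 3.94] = 13.2*w^2 + 13.38*w - 0.88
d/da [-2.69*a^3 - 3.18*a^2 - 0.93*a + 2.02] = -8.07*a^2 - 6.36*a - 0.93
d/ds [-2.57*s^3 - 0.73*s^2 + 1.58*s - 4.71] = -7.71*s^2 - 1.46*s + 1.58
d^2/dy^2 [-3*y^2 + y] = -6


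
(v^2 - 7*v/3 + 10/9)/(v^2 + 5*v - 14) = (9*v^2 - 21*v + 10)/(9*(v^2 + 5*v - 14))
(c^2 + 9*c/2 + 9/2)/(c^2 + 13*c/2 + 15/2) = (c + 3)/(c + 5)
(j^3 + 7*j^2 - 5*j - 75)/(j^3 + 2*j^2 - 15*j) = (j + 5)/j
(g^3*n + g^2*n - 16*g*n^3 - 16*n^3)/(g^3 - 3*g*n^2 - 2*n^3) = n*(-g^3 - g^2 + 16*g*n^2 + 16*n^2)/(-g^3 + 3*g*n^2 + 2*n^3)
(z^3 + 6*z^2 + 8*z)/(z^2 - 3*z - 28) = z*(z + 2)/(z - 7)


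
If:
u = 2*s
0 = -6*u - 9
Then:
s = -3/4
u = -3/2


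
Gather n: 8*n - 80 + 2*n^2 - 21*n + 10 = 2*n^2 - 13*n - 70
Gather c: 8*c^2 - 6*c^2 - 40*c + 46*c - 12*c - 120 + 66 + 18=2*c^2 - 6*c - 36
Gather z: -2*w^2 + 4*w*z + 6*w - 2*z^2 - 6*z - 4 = -2*w^2 + 6*w - 2*z^2 + z*(4*w - 6) - 4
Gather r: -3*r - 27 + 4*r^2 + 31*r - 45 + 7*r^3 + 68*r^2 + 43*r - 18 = 7*r^3 + 72*r^2 + 71*r - 90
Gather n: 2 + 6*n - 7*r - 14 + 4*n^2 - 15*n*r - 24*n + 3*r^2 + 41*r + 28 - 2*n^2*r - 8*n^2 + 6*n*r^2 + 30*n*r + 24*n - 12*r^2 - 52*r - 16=n^2*(-2*r - 4) + n*(6*r^2 + 15*r + 6) - 9*r^2 - 18*r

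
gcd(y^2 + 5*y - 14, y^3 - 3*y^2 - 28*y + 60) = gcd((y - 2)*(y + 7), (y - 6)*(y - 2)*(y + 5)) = y - 2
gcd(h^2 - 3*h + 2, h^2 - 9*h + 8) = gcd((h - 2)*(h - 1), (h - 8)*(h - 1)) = h - 1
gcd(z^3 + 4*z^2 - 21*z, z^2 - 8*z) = z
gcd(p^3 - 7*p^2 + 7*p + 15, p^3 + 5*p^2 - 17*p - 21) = p^2 - 2*p - 3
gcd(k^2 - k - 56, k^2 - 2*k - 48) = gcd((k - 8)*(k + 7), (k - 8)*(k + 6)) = k - 8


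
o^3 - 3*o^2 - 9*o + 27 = (o - 3)^2*(o + 3)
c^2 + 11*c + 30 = (c + 5)*(c + 6)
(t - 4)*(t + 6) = t^2 + 2*t - 24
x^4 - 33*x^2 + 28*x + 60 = (x - 5)*(x - 2)*(x + 1)*(x + 6)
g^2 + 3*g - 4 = (g - 1)*(g + 4)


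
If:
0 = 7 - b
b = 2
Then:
No Solution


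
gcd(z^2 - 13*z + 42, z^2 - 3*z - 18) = z - 6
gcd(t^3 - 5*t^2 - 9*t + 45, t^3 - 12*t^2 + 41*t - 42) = t - 3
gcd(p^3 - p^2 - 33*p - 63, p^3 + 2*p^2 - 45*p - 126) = p^2 - 4*p - 21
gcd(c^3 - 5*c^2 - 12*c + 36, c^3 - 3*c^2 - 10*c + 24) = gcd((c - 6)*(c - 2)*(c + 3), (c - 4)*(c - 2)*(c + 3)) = c^2 + c - 6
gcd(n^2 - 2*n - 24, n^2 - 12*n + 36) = n - 6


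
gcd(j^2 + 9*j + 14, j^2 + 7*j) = j + 7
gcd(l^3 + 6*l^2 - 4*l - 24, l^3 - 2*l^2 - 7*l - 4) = 1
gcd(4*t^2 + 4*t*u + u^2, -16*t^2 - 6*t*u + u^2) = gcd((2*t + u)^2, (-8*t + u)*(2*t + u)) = 2*t + u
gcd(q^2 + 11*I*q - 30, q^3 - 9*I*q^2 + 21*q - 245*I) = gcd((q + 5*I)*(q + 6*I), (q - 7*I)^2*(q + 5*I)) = q + 5*I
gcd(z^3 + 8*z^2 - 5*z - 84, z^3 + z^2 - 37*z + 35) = z + 7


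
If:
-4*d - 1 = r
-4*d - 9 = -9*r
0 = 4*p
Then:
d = -9/20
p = 0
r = 4/5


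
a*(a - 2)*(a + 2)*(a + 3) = a^4 + 3*a^3 - 4*a^2 - 12*a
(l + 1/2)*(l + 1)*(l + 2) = l^3 + 7*l^2/2 + 7*l/2 + 1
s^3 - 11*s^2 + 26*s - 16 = (s - 8)*(s - 2)*(s - 1)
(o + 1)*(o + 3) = o^2 + 4*o + 3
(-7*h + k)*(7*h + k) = -49*h^2 + k^2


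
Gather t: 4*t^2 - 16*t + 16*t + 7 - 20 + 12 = 4*t^2 - 1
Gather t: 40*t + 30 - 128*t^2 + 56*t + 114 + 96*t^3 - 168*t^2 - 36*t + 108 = 96*t^3 - 296*t^2 + 60*t + 252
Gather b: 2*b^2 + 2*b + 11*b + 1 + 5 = 2*b^2 + 13*b + 6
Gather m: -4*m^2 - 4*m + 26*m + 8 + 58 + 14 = -4*m^2 + 22*m + 80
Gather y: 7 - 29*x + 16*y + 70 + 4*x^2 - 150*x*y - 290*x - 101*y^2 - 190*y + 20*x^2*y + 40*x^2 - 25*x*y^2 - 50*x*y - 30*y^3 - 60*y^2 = 44*x^2 - 319*x - 30*y^3 + y^2*(-25*x - 161) + y*(20*x^2 - 200*x - 174) + 77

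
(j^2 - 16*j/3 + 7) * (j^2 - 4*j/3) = j^4 - 20*j^3/3 + 127*j^2/9 - 28*j/3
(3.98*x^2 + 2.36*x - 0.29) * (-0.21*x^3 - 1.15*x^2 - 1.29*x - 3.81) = -0.8358*x^5 - 5.0726*x^4 - 7.7873*x^3 - 17.8747*x^2 - 8.6175*x + 1.1049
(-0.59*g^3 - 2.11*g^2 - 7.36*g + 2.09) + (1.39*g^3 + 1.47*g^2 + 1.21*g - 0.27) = 0.8*g^3 - 0.64*g^2 - 6.15*g + 1.82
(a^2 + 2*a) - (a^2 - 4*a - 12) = 6*a + 12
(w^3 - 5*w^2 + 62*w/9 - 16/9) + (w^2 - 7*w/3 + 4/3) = w^3 - 4*w^2 + 41*w/9 - 4/9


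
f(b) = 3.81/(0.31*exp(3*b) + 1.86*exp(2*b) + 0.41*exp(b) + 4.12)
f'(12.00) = 0.00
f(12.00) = 0.00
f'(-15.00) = 0.00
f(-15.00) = 0.92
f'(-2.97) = -0.01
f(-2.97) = 0.92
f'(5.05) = -0.00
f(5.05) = 0.00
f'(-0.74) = -0.19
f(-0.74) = 0.80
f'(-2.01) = -0.03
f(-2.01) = 0.91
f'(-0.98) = -0.13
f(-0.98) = 0.84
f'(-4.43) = -0.00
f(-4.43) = 0.92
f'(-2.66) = -0.01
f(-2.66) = 0.92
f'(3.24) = -0.00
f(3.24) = 0.00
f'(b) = 3.81*(-0.93*exp(3*b) - 3.72*exp(2*b) - 0.41*exp(b))/(0.31*exp(3*b) + 1.86*exp(2*b) + 0.41*exp(b) + 4.12)^2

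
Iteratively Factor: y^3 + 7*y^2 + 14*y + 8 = (y + 1)*(y^2 + 6*y + 8) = (y + 1)*(y + 4)*(y + 2)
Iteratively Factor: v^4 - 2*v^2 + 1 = (v - 1)*(v^3 + v^2 - v - 1) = (v - 1)^2*(v^2 + 2*v + 1) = (v - 1)^2*(v + 1)*(v + 1)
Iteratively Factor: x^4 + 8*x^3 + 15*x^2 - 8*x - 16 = (x + 1)*(x^3 + 7*x^2 + 8*x - 16) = (x + 1)*(x + 4)*(x^2 + 3*x - 4) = (x - 1)*(x + 1)*(x + 4)*(x + 4)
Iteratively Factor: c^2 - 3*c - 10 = (c - 5)*(c + 2)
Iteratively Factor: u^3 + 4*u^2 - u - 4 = (u - 1)*(u^2 + 5*u + 4) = (u - 1)*(u + 1)*(u + 4)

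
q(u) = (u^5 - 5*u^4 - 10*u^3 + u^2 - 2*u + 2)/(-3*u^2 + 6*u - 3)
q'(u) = (6*u - 6)*(u^5 - 5*u^4 - 10*u^3 + u^2 - 2*u + 2)/(-3*u^2 + 6*u - 3)^2 + (5*u^4 - 20*u^3 - 30*u^2 + 2*u - 2)/(-3*u^2 + 6*u - 3) = (-3*u^5 + 15*u^4 - 10*u^3 - 30*u^2 + 2)/(3*(u^3 - 3*u^2 + 3*u - 1))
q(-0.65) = -0.67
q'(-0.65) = 0.36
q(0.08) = -0.73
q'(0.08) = -0.77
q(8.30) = -62.54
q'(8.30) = -46.93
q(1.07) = 1115.44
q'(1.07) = -28321.81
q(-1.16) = -0.72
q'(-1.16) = -0.35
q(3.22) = 35.12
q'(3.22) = -2.10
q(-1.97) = 0.71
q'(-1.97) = -3.52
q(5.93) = 12.48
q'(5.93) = -18.33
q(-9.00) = 281.54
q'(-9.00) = -93.47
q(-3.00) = 7.52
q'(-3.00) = -10.14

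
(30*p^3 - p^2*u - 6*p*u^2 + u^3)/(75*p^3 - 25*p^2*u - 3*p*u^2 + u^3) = (2*p + u)/(5*p + u)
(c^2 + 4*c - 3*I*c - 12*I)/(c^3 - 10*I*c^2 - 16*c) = (c^2 + c*(4 - 3*I) - 12*I)/(c*(c^2 - 10*I*c - 16))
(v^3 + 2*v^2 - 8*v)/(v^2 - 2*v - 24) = v*(v - 2)/(v - 6)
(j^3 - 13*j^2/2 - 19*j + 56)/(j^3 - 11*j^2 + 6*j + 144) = (j^2 + 3*j/2 - 7)/(j^2 - 3*j - 18)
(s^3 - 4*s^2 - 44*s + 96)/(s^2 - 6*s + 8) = (s^2 - 2*s - 48)/(s - 4)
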